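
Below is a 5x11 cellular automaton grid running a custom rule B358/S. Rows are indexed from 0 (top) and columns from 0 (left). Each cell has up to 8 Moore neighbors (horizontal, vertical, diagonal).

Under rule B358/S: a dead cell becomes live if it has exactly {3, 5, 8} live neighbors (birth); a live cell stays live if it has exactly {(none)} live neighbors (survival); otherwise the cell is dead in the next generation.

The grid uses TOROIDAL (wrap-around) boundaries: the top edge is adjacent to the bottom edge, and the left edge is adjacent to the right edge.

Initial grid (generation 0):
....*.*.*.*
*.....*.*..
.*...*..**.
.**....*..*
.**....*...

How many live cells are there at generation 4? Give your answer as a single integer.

Answer: 3

Derivation:
Simulating step by step:
Generation 0 (given above): 18 live cells
Generation 1: 17 live cells
**...*.*.*.
.......*.**
..*...*...*
......*..*.
...*..*.**.
Generation 2: 8 live cells
..........*
.*.........
.......**..
.....*..*.*
.....*.....
Generation 3: 5 live cells
...........
...........
.........*.
......**.*.
.........*.
Generation 4: 3 live cells
...........
...........
........*..
..........*
........*..
Population at generation 4: 3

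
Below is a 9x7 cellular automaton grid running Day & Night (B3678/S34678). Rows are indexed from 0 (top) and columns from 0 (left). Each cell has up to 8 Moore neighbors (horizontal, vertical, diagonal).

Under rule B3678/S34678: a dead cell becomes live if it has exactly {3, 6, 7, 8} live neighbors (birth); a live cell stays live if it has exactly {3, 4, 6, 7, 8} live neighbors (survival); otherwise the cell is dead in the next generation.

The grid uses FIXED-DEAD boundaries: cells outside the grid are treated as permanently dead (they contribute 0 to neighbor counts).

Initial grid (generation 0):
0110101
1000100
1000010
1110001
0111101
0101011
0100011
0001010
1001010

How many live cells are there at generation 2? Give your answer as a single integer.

Answer: 18

Derivation:
Simulating step by step:
Generation 0 (given above): 29 live cells
Generation 1: 20 live cells
0001010
0001000
1000000
1010100
0011101
1111001
0000011
0010010
0000000
Generation 2: 18 live cells
0000100
0000100
0101000
0000010
1101100
0111001
0001111
0000001
0000000
Population at generation 2: 18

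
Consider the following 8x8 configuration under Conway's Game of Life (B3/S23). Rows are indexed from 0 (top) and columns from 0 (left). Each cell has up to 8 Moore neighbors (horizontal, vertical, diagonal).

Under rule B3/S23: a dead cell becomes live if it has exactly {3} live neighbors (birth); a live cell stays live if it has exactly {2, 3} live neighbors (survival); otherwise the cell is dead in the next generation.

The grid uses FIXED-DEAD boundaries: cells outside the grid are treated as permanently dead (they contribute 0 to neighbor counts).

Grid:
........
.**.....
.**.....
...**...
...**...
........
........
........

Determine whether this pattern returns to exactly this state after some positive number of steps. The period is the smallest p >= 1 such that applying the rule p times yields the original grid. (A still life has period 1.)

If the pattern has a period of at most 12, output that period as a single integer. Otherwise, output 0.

Simulating and comparing each generation to the original:
Gen 0 (original, given above): 8 live cells
Gen 1: 6 live cells, differs from original
Gen 2: 8 live cells, MATCHES original -> period = 2

Answer: 2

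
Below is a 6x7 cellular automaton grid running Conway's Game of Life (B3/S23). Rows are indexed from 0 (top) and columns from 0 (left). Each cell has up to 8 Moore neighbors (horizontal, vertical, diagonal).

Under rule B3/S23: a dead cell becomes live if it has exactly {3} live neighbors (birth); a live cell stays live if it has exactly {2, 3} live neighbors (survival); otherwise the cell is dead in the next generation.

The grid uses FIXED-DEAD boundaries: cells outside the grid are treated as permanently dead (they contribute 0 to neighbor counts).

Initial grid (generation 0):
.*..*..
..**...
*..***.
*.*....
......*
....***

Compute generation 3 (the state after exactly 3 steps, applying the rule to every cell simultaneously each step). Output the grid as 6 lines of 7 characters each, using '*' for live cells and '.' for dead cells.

Simulating step by step:
Generation 0 (given above): 14 live cells
Generation 1: 13 live cells
..**...
.**..*.
....*..
.*.***.
......*
.....**
Generation 2: 13 live cells
.***...
.**.*..
.*.....
...***.
......*
.....**
Generation 3: 10 live cells
(generation 3 grid is the final answer)

Answer: .*.*...
*......
.*...*.
....**.
......*
.....**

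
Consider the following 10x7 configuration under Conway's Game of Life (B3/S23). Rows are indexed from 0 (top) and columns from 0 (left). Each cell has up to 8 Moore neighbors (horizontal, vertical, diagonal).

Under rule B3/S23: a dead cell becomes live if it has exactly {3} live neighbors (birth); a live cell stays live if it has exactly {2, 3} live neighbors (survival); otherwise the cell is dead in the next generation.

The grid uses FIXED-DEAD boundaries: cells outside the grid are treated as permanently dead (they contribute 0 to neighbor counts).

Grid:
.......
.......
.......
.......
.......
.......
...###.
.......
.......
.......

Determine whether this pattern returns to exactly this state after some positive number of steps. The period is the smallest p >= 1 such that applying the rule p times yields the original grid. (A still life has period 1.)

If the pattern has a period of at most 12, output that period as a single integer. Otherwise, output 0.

Answer: 2

Derivation:
Simulating and comparing each generation to the original:
Gen 0 (original, given above): 3 live cells
Gen 1: 3 live cells, differs from original
Gen 2: 3 live cells, MATCHES original -> period = 2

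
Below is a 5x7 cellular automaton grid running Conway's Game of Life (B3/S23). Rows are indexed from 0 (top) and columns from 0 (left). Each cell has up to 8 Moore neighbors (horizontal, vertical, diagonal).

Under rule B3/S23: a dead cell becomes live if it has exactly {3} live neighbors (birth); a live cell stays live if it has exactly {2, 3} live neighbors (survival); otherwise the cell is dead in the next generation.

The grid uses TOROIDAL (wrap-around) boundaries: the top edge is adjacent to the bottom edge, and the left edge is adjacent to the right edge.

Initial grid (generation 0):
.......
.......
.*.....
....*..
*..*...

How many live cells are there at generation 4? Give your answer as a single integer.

Answer: 0

Derivation:
Simulating step by step:
Generation 0 (given above): 4 live cells
Generation 1: 0 live cells
.......
.......
.......
.......
.......
Generation 2: 0 live cells
.......
.......
.......
.......
.......
Generation 3: 0 live cells
.......
.......
.......
.......
.......
Generation 4: 0 live cells
.......
.......
.......
.......
.......
Population at generation 4: 0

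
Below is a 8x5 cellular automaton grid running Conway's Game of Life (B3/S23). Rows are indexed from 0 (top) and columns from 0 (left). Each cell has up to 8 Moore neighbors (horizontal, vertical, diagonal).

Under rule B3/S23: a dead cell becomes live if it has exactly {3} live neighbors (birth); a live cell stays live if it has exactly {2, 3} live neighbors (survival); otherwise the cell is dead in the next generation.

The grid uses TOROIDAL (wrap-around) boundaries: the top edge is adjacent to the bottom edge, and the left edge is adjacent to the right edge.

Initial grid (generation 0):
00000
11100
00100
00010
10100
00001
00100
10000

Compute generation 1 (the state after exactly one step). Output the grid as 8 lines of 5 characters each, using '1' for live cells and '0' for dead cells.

Simulating step by step:
Generation 0 (given above): 10 live cells
Generation 1: 12 live cells
(generation 1 grid is the final answer)

Answer: 10000
01100
00110
01110
00011
01010
00000
00000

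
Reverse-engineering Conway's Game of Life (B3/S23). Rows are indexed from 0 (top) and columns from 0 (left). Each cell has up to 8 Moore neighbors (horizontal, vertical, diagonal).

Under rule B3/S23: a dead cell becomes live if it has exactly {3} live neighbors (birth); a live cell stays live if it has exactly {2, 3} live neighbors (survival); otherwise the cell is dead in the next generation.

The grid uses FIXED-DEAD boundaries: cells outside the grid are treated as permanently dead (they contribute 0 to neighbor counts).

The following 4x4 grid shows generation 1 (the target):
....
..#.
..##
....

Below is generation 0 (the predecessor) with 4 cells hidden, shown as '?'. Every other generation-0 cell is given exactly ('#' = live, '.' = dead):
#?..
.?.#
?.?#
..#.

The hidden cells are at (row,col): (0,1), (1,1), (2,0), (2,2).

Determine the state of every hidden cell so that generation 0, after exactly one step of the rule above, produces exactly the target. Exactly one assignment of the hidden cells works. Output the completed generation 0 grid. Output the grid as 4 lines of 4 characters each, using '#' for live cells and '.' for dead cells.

Answer: ##..
...#
...#
..#.

Derivation:
Hidden generation-0 cells (in order): (0,1), (1,1), (2,0), (2,2).
A hidden cell only influences target cells in its own 3x3 neighborhood. Try each of the 2^4 = 16 assignments, step the completed generation 0 forward once under B3/S23, and compare with the target:
  (0,1)=. (1,1)=. (2,0)=. (2,2)=. -> step gives (1,2)='.' but target has '#' -> reject
  (0,1)=. (1,1)=. (2,0)=. (2,2)=# -> step gives (1,3)='#' but target has '.' -> reject
  (0,1)=. (1,1)=. (2,0)=# (2,2)=. -> step gives (1,2)='.' but target has '#' -> reject
  (0,1)=. (1,1)=. (2,0)=# (2,2)=# -> step gives (1,1)='#' but target has '.' -> reject
  (0,1)=. (1,1)=# (2,0)=. (2,2)=. -> step gives (2,2)='.' but target has '#' -> reject
  (0,1)=. (1,1)=# (2,0)=. (2,2)=# -> step gives (1,1)='#' but target has '.' -> reject
  (0,1)=. (1,1)=# (2,0)=# (2,2)=. -> step gives (1,0)='#' but target has '.' -> reject
  (0,1)=. (1,1)=# (2,0)=# (2,2)=# -> step gives (1,0)='#' but target has '.' -> reject
  (0,1)=# (1,1)=. (2,0)=. (2,2)=. -> step reproduces the target at every cell -> ACCEPT
  (0,1)=# (1,1)=. (2,0)=. (2,2)=# -> step gives (1,1)='#' but target has '.' -> reject
  (0,1)=# (1,1)=. (2,0)=# (2,2)=. -> step gives (1,0)='#' but target has '.' -> reject
  (0,1)=# (1,1)=. (2,0)=# (2,2)=# -> step gives (1,0)='#' but target has '.' -> reject
  (0,1)=# (1,1)=# (2,0)=. (2,2)=. -> step gives (0,0)='#' but target has '.' -> reject
  (0,1)=# (1,1)=# (2,0)=. (2,2)=# -> step gives (0,0)='#' but target has '.' -> reject
  (0,1)=# (1,1)=# (2,0)=# (2,2)=. -> step gives (0,0)='#' but target has '.' -> reject
  (0,1)=# (1,1)=# (2,0)=# (2,2)=# -> step gives (0,0)='#' but target has '.' -> reject
Unique solution: (0,1)=live, (1,1)=dead, (2,0)=dead, (2,2)=dead.
Check: live-neighbor counts of every cell in the completed generation 0:
1121
2231
0132
0112
Applying B3/S23 to generation 0 with these counts gives:
....
..#.
..##
....
which matches the target exactly.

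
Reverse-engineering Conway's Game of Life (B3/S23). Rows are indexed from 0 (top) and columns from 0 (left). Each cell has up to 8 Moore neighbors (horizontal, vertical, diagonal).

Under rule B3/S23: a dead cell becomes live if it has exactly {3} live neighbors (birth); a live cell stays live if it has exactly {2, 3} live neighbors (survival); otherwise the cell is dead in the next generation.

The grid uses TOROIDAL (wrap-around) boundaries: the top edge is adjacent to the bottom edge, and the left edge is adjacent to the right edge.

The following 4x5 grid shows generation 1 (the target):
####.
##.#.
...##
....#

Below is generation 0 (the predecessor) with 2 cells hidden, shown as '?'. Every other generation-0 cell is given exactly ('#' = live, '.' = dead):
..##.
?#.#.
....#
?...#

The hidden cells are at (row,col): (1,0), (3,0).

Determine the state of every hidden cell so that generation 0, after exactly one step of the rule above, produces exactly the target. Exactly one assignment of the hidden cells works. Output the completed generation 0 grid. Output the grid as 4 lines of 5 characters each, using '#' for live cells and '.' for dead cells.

Answer: ..##.
##.#.
....#
....#

Derivation:
Hidden generation-0 cells (in order): (1,0), (3,0).
A hidden cell only influences target cells in its own 3x3 neighborhood. Try each of the 2^2 = 4 assignments, step the completed generation 0 forward once under B3/S23, and compare with the target:
  (1,0)=. (3,0)=. -> step gives (0,0)='.' but target has '#' -> reject
  (1,0)=. (3,0)=# -> step gives (1,0)='.' but target has '#' -> reject
  (1,0)=# (3,0)=. -> step reproduces the target at every cell -> ACCEPT
  (1,0)=# (3,0)=# -> step gives (0,0)='.' but target has '#' -> reject
Unique solution: (1,0)=live, (3,0)=dead.
Check: live-neighbor counts of every cell in the completed generation 0:
33334
22434
42233
21242
Applying B3/S23 to generation 0 with these counts gives:
####.
##.#.
...##
....#
which matches the target exactly.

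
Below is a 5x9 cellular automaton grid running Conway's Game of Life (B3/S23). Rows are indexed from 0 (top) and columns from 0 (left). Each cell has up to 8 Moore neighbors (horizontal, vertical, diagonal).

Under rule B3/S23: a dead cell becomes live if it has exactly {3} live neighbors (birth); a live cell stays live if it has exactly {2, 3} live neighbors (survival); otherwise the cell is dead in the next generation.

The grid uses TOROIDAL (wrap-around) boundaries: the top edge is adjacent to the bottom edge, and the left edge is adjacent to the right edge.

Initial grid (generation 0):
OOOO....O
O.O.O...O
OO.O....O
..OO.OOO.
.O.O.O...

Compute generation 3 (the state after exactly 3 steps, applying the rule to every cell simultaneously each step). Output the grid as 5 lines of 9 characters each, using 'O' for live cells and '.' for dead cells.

Simulating step by step:
Generation 0 (given above): 21 live cells
Generation 1: 13 live cells
........O
....O..O.
.....OO..
...O.OOOO
.....O.OO
Generation 2: 10 live cells
......O.O
.....OOO.
........O
........O
O...OO...
Generation 3: 13 live cells
(generation 3 grid is the final answer)

Answer: ....O...O
.....OO.O
......O.O
O.......O
O....O.OO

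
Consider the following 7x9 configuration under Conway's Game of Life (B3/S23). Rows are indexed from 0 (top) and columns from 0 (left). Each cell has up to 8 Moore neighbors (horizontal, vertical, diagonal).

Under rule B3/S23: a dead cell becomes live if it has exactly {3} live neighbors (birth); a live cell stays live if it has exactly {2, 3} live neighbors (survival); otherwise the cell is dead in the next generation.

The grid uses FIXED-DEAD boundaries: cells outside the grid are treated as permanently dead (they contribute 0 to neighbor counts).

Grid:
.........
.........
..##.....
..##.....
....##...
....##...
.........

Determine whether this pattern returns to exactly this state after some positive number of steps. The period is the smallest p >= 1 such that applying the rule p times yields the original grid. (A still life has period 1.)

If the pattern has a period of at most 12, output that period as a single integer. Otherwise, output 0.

Answer: 2

Derivation:
Simulating and comparing each generation to the original:
Gen 0 (original, given above): 8 live cells
Gen 1: 6 live cells, differs from original
Gen 2: 8 live cells, MATCHES original -> period = 2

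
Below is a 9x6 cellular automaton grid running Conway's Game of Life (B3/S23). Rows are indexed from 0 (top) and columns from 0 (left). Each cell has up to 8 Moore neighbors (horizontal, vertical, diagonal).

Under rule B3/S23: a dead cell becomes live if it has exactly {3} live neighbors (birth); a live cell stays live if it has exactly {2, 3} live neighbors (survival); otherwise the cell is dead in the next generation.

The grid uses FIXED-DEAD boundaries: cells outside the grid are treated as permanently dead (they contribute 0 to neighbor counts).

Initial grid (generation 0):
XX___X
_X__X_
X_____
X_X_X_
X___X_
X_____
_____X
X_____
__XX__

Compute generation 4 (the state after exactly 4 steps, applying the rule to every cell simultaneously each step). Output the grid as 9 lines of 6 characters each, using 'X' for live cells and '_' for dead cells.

Answer: _X____
_X____
______
_X_X__
_XXX__
__X___
______
______
______

Derivation:
Simulating step by step:
Generation 0 (given above): 16 live cells
Generation 1: 9 live cells
XX____
_X____
X__X__
X__X__
X__X__
______
______
______
______
Generation 2: 12 live cells
XX____
_XX___
XXX___
XXXXX_
______
______
______
______
______
Generation 3: 8 live cells
XXX___
______
______
X__X__
_XXX__
______
______
______
______
Generation 4: 8 live cells
(generation 4 grid is the final answer)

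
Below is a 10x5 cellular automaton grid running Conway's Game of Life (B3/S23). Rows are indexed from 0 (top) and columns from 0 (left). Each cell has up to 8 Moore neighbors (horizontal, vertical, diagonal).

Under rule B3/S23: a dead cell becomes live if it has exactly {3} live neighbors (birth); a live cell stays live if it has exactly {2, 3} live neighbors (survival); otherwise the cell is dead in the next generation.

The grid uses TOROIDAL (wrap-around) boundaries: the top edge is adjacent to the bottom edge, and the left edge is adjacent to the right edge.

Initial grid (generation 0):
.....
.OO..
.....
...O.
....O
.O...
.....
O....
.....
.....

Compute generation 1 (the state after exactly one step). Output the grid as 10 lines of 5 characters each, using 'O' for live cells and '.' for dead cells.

Simulating step by step:
Generation 0 (given above): 6 live cells
Generation 1: 1 live cells
(generation 1 grid is the final answer)

Answer: .....
.....
..O..
.....
.....
.....
.....
.....
.....
.....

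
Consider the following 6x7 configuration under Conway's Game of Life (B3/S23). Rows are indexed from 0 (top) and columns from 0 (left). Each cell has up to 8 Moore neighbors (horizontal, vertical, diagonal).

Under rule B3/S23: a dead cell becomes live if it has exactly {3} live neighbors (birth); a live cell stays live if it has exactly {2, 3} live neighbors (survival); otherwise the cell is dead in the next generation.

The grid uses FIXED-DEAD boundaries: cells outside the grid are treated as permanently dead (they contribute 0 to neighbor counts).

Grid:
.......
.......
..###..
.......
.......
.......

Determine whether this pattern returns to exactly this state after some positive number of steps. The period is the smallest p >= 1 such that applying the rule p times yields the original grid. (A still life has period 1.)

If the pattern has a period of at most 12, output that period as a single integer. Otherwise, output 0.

Answer: 2

Derivation:
Simulating and comparing each generation to the original:
Gen 0 (original, given above): 3 live cells
Gen 1: 3 live cells, differs from original
Gen 2: 3 live cells, MATCHES original -> period = 2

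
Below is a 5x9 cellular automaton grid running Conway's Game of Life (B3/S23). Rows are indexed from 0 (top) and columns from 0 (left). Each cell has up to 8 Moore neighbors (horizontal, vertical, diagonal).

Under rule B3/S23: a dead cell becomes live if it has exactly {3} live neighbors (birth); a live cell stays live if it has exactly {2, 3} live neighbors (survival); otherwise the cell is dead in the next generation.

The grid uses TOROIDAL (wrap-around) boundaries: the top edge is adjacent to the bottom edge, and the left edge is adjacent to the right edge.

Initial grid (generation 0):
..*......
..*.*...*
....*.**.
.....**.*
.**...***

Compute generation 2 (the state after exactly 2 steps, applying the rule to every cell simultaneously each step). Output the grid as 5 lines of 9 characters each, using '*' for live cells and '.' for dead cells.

Answer: ..*..*...
*..*****.
*...***.*
..***.*..
..*......

Derivation:
Simulating step by step:
Generation 0 (given above): 15 live cells
Generation 1: 17 live cells
*.*.....*
.....*.*.
...**.*.*
*.......*
***..**.*
Generation 2: 18 live cells
(generation 2 grid is the final answer)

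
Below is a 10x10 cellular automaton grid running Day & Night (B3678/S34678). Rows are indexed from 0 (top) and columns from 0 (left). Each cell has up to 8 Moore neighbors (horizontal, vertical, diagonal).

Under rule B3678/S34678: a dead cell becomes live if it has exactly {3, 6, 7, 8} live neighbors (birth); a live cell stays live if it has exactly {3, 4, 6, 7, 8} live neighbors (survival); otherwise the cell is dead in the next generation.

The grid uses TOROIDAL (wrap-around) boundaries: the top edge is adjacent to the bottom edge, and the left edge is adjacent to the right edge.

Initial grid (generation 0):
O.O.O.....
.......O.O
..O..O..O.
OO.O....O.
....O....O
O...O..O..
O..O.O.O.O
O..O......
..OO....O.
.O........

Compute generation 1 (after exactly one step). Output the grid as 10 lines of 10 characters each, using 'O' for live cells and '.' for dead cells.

Simulating step by step:
Generation 0 (given above): 28 live cells
Generation 1: 30 live cells
(generation 1 grid is the final answer)

Answer: .O........
.O.O....O.
OO.....OO.
..O.O.....
.O.O....OO
O..OOOO...
OO....O.OO
.O.O....O.
.OO.......
.O........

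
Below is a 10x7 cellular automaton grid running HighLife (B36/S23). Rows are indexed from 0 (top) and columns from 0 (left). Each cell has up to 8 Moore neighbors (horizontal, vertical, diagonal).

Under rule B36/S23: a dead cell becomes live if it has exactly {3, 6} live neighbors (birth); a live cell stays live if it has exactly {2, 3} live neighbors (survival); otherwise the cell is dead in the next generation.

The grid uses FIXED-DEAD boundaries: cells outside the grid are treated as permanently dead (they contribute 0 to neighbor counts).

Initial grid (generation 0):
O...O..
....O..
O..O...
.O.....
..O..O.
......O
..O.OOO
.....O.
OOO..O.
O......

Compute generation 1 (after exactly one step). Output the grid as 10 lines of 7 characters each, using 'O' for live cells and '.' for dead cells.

Simulating step by step:
Generation 0 (given above): 19 live cells
Generation 1: 14 live cells
(generation 1 grid is the final answer)

Answer: .......
...OO..
.......
.OO....
.......
...OO.O
....O.O
..OO...
OO.....
O......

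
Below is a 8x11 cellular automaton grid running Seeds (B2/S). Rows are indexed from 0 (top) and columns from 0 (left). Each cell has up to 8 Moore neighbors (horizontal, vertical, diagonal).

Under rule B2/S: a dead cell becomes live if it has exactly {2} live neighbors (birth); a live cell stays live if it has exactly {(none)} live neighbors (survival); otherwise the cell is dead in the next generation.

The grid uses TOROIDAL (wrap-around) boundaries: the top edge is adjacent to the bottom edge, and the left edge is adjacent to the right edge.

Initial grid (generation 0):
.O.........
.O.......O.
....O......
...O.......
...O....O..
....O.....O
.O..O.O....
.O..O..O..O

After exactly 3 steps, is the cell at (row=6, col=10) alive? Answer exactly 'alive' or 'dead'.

Answer: alive

Derivation:
Simulating step by step:
Generation 0 (given above): 16 live cells
Generation 1: 20 live cells
........OOO
O.O........
..OO.......
..O........
..O......O.
O.O....O.O.
..O....O.OO
...O..O....
Generation 2: 10 live cells
OOOO...O...
........O..
...........
...........
...........
......O....
O..........
O.O........
Generation 3: 6 live cells
........O.O
O..O...O...
...........
...........
...........
...........
..........O
...........

Cell (6,10) at generation 3: 1 -> alive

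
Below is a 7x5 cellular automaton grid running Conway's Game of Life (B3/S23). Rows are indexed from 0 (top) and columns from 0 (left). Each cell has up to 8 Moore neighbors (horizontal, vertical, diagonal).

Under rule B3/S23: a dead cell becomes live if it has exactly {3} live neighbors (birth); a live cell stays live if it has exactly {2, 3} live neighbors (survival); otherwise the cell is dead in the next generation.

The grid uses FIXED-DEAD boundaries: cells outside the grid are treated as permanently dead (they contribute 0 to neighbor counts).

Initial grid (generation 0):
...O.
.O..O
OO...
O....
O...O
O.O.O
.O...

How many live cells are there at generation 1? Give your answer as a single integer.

Answer: 11

Derivation:
Simulating step by step:
Generation 0 (given above): 12 live cells
Generation 1: 11 live cells
.....
OOO..
OO...
O....
O..O.
O..O.
.O...
Population at generation 1: 11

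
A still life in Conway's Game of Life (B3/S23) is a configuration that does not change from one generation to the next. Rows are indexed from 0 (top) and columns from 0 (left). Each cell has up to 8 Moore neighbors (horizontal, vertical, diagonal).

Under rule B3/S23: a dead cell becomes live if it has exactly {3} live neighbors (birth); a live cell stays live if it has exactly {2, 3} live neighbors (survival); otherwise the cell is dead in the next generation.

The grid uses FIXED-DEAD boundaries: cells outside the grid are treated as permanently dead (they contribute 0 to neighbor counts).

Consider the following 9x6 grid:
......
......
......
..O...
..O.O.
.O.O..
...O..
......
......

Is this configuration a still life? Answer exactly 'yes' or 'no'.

Answer: no

Derivation:
Compute generation 1 and compare to generation 0 (given above):
Generation 1:
......
......
......
...O..
.OO...
...OO.
..O...
......
......
Cell (3,2) differs: gen0=1 vs gen1=0 -> NOT a still life.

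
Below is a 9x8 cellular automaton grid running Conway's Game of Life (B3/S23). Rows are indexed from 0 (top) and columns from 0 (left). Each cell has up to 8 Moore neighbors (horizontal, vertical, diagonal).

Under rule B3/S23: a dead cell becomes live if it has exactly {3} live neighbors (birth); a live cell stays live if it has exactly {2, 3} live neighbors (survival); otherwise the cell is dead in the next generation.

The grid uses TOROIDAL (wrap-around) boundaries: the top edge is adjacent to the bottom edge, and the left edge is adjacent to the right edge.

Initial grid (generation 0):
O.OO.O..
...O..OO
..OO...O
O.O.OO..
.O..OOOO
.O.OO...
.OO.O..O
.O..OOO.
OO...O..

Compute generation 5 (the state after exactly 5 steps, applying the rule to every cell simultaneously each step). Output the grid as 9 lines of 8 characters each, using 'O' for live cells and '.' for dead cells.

Simulating step by step:
Generation 0 (given above): 33 live cells
Generation 1: 29 live cells
O.OO.O..
OO....OO
OOO..O.O
O.O.....
.O....OO
.O.....O
.O....O.
...OO.OO
O..O...O
Generation 2: 26 live cells
..OOO...
...OOO..
..O.....
..O.....
.OO...OO
.OO....O
..O..OO.
..OOOOO.
OO...O..
Generation 3: 19 live cells
.OO.....
.....O..
..O.O...
..OO....
...O..OO
...O.O.O
.......O
..OO...O
.O....O.
Generation 4: 27 live cells
.OO.....
.OOO....
..O.O...
..O.O...
...O..OO
O...O..O
O.OOO..O
O.O...OO
OO.O....
Generation 5: 20 live cells
(generation 5 grid is the final answer)

Answer: ........
........
....O...
..O.OO..
O..OOOOO
.OO.OO..
..O.OO..
....O.O.
...O....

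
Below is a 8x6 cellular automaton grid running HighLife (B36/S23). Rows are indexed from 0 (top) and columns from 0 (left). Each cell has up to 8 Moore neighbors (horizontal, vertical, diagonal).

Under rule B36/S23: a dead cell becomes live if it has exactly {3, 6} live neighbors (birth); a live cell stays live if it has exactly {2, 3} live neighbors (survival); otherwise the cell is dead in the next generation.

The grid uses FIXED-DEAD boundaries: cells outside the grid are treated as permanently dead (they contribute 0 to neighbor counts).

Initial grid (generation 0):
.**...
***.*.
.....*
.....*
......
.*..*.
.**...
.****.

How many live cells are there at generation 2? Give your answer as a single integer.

Answer: 10

Derivation:
Simulating step by step:
Generation 0 (given above): 16 live cells
Generation 1: 15 live cells
*.**..
*.**..
.*..**
......
......
.**...
*...*.
.*.*..
Generation 2: 10 live cells
..**..
*.....
.****.
......
......
.*....
*..*..
......
Population at generation 2: 10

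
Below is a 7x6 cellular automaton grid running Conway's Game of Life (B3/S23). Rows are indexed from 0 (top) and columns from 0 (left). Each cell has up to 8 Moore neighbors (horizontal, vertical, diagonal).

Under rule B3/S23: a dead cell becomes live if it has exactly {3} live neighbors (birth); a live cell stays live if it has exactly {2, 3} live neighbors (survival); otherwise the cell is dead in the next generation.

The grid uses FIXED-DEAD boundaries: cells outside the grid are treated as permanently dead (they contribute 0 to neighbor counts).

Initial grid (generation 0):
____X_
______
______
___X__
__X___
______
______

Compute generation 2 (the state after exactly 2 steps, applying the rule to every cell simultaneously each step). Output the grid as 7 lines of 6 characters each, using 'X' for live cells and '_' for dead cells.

Simulating step by step:
Generation 0 (given above): 3 live cells
Generation 1: 0 live cells
______
______
______
______
______
______
______
Generation 2: 0 live cells
(generation 2 grid is the final answer)

Answer: ______
______
______
______
______
______
______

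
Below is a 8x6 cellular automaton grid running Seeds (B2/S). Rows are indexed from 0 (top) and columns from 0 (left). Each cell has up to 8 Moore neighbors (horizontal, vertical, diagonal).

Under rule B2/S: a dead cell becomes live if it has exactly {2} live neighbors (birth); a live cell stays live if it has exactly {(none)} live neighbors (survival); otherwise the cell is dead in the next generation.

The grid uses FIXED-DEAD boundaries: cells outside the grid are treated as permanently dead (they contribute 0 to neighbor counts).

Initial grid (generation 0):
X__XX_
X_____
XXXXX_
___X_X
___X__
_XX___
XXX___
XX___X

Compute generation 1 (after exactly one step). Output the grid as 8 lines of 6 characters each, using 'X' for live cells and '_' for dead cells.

Simulating step by step:
Generation 0 (given above): 20 live cells
Generation 1: 6 live cells
(generation 1 grid is the final answer)

Answer: _X____
_____X
_____X
X_____
_X____
______
___X__
______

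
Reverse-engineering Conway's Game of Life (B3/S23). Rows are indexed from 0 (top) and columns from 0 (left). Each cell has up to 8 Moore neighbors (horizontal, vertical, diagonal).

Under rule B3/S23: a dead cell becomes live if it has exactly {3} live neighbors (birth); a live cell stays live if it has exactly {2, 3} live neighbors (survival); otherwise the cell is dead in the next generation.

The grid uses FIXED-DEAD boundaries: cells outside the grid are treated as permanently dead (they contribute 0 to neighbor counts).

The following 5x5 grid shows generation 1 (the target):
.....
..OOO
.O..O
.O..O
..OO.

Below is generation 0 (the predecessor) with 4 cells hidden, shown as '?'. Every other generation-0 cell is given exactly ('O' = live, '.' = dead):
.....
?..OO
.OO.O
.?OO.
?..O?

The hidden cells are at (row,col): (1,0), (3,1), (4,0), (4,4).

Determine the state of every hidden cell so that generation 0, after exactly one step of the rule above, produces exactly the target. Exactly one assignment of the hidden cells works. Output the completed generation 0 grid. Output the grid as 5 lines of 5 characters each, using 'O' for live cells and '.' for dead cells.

Hidden generation-0 cells (in order): (1,0), (3,1), (4,0), (4,4).
A hidden cell only influences target cells in its own 3x3 neighborhood. Try each of the 2^4 = 16 assignments, step the completed generation 0 forward once under B3/S23, and compare with the target:
  (1,0)=. (3,1)=. (4,0)=. (4,4)=. -> step reproduces the target at every cell -> ACCEPT
  (1,0)=. (3,1)=. (4,0)=. (4,4)=O -> step gives (3,4)='.' but target has 'O' -> reject
  (1,0)=. (3,1)=. (4,0)=O (4,4)=. -> step gives (3,1)='.' but target has 'O' -> reject
  (1,0)=. (3,1)=. (4,0)=O (4,4)=O -> step gives (3,1)='.' but target has 'O' -> reject
  (1,0)=. (3,1)=O (4,0)=. (4,4)=. -> step gives (4,2)='.' but target has 'O' -> reject
  (1,0)=. (3,1)=O (4,0)=. (4,4)=O -> step gives (3,4)='.' but target has 'O' -> reject
  (1,0)=. (3,1)=O (4,0)=O (4,4)=. -> step gives (3,0)='O' but target has '.' -> reject
  (1,0)=. (3,1)=O (4,0)=O (4,4)=O -> step gives (3,0)='O' but target has '.' -> reject
  (1,0)=O (3,1)=. (4,0)=. (4,4)=. -> step gives (1,1)='O' but target has '.' -> reject
  (1,0)=O (3,1)=. (4,0)=. (4,4)=O -> step gives (1,1)='O' but target has '.' -> reject
  (1,0)=O (3,1)=. (4,0)=O (4,4)=. -> step gives (1,1)='O' but target has '.' -> reject
  (1,0)=O (3,1)=. (4,0)=O (4,4)=O -> step gives (1,1)='O' but target has '.' -> reject
  (1,0)=O (3,1)=O (4,0)=. (4,4)=. -> step gives (1,1)='O' but target has '.' -> reject
  (1,0)=O (3,1)=O (4,0)=. (4,4)=O -> step gives (1,1)='O' but target has '.' -> reject
  (1,0)=O (3,1)=O (4,0)=O (4,4)=. -> step gives (1,1)='O' but target has '.' -> reject
  (1,0)=O (3,1)=O (4,0)=O (4,4)=O -> step gives (1,1)='O' but target has '.' -> reject
Unique solution: (1,0)=dead, (3,1)=dead, (4,0)=dead, (4,4)=dead.
Check: live-neighbor counts of every cell in the completed generation 0:
00122
12332
12463
13443
01322
Applying B3/S23 to generation 0 with these counts gives:
.....
..OOO
.O..O
.O..O
..OO.
which matches the target exactly.

Answer: .....
...OO
.OO.O
..OO.
...O.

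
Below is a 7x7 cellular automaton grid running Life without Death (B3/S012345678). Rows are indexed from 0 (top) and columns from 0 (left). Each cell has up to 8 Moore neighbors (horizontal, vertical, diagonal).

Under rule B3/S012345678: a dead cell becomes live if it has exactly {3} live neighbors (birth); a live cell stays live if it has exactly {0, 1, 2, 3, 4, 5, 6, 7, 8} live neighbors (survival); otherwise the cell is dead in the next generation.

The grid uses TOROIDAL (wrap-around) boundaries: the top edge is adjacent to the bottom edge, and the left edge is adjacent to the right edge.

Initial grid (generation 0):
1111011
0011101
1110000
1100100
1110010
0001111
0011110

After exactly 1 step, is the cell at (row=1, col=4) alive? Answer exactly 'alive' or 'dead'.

Answer: alive

Derivation:
Simulating step by step:
Generation 0 (given above): 28 live cells
Generation 1: 33 live cells
1111011
0011101
1110111
1101100
1110010
1001111
0011110

Cell (1,4) at generation 1: 1 -> alive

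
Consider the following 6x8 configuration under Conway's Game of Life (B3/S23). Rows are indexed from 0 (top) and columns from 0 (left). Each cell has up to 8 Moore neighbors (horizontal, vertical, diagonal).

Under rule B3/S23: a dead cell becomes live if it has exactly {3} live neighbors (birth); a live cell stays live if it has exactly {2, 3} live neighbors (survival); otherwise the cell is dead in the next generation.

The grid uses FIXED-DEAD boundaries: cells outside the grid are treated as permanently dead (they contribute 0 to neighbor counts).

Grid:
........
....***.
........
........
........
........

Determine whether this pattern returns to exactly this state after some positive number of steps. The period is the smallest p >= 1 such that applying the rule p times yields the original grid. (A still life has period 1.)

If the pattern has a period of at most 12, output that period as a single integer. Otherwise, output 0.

Answer: 2

Derivation:
Simulating and comparing each generation to the original:
Gen 0 (original, given above): 3 live cells
Gen 1: 3 live cells, differs from original
Gen 2: 3 live cells, MATCHES original -> period = 2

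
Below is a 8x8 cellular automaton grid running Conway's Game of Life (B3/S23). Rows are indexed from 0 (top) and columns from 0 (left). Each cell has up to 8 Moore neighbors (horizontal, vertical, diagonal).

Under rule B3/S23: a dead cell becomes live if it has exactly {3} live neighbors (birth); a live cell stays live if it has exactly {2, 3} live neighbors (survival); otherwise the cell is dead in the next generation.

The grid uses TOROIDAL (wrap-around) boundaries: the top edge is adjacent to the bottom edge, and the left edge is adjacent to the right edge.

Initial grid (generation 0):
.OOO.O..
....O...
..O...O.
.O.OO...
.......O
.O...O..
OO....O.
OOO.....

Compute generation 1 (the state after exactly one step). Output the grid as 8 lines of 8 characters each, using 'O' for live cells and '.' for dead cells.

Simulating step by step:
Generation 0 (given above): 19 live cells
Generation 1: 20 live cells
(generation 1 grid is the final answer)

Answer: O..OO...
.O..OO..
..O.OO..
..OO....
O.O.O...
.O....OO
.......O
...O...O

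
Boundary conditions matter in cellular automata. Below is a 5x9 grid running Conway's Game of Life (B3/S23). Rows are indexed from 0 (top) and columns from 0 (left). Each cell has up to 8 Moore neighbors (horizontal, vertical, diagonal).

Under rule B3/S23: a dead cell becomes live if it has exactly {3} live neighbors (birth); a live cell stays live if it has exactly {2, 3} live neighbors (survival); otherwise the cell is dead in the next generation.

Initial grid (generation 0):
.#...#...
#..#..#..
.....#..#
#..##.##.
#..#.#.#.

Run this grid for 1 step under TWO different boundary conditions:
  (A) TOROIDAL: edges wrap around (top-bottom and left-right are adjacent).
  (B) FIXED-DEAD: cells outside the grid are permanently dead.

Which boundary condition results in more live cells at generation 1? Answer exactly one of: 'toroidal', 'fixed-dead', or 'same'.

Answer: toroidal

Derivation:
Under TOROIDAL boundary, generation 1:
###..#..#
#...###..
#..#.#..#
#..#...#.
####.#.#.
Population = 22

Under FIXED-DEAD boundary, generation 1:
.........
....###..
...#.#...
...#...##
...#.#.#.
Population = 11

Comparison: toroidal=22, fixed-dead=11 -> toroidal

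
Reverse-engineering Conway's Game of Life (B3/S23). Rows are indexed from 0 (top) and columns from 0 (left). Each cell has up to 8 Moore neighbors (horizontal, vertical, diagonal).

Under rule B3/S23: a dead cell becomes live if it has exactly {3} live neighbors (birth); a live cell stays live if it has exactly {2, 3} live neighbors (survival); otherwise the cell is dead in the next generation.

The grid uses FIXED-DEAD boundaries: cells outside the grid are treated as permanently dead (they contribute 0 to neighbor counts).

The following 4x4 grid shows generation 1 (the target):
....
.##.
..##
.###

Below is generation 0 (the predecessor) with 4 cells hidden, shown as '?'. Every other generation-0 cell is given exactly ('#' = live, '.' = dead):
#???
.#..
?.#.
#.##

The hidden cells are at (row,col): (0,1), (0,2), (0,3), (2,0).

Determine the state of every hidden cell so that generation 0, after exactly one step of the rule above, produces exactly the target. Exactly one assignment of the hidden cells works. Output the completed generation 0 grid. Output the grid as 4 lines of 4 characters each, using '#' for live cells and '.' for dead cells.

Hidden generation-0 cells (in order): (0,1), (0,2), (0,3), (2,0).
A hidden cell only influences target cells in its own 3x3 neighborhood. Try each of the 2^4 = 16 assignments, step the completed generation 0 forward once under B3/S23, and compare with the target:
  (0,1)=. (0,2)=. (0,3)=. (2,0)=. -> step gives (1,2)='.' but target has '#' -> reject
  (0,1)=. (0,2)=. (0,3)=. (2,0)=# -> step gives (1,0)='#' but target has '.' -> reject
  (0,1)=. (0,2)=. (0,3)=# (2,0)=. -> step reproduces the target at every cell -> ACCEPT
  (0,1)=. (0,2)=. (0,3)=# (2,0)=# -> step gives (1,0)='#' but target has '.' -> reject
  (0,1)=. (0,2)=# (0,3)=. (2,0)=. -> step gives (0,1)='#' but target has '.' -> reject
  (0,1)=. (0,2)=# (0,3)=. (2,0)=# -> step gives (0,1)='#' but target has '.' -> reject
  (0,1)=. (0,2)=# (0,3)=# (2,0)=. -> step gives (0,1)='#' but target has '.' -> reject
  (0,1)=. (0,2)=# (0,3)=# (2,0)=# -> step gives (0,1)='#' but target has '.' -> reject
  (0,1)=# (0,2)=. (0,3)=. (2,0)=. -> step gives (0,0)='#' but target has '.' -> reject
  (0,1)=# (0,2)=. (0,3)=. (2,0)=# -> step gives (0,0)='#' but target has '.' -> reject
  (0,1)=# (0,2)=. (0,3)=# (2,0)=. -> step gives (0,0)='#' but target has '.' -> reject
  (0,1)=# (0,2)=. (0,3)=# (2,0)=# -> step gives (0,0)='#' but target has '.' -> reject
  (0,1)=# (0,2)=# (0,3)=. (2,0)=. -> step gives (0,0)='#' but target has '.' -> reject
  (0,1)=# (0,2)=# (0,3)=. (2,0)=# -> step gives (0,0)='#' but target has '.' -> reject
  (0,1)=# (0,2)=# (0,3)=# (2,0)=. -> step gives (0,0)='#' but target has '.' -> reject
  (0,1)=# (0,2)=# (0,3)=# (2,0)=# -> step gives (0,0)='#' but target has '.' -> reject
Unique solution: (0,1)=dead, (0,2)=dead, (0,3)=live, (2,0)=dead.
Check: live-neighbor counts of every cell in the completed generation 0:
1220
2232
2433
0322
Applying B3/S23 to generation 0 with these counts gives:
....
.##.
..##
.###
which matches the target exactly.

Answer: #..#
.#..
..#.
#.##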